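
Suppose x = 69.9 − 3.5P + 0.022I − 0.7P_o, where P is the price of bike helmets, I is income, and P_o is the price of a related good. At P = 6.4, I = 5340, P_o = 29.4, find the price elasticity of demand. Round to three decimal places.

-0.155

First evaluate x: 69.9 − 3.5(6.4) + 0.022(5340) − 0.7(29.4) = 69.9 − 22.4 + 117.48 − 20.58 = 144.4.
∂x/∂P = −3.5, so E_p = (−3.5)·(6.4/144.4) ≈ -0.155.
|E_p| < 1: demand is inelastic.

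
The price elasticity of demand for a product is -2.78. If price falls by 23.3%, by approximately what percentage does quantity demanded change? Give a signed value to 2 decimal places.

%ΔQ ≈ E × %ΔP = (-2.78) × (-23.3%) ≈ 64.77%.

64.77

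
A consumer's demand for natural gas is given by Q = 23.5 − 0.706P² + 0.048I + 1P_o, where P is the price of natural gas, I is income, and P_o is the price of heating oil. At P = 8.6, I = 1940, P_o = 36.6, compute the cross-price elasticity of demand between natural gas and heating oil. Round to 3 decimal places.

First evaluate Q: 23.5 − 0.706(8.6)² + 0.048(1940) + 1(36.6) = 23.5 − 52.2158 + 93.12 + 36.6 = 101.0042.
∂Q/∂P_o = +1, so E_xy = 1·(36.6/101.0042) ≈ 0.362.
E_xy > 0: the goods are substitutes.

0.362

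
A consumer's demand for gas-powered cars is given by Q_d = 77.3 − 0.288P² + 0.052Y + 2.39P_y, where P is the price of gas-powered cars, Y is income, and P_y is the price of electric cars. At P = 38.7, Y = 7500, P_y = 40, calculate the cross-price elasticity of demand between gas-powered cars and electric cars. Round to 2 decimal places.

0.73

At the given point, Q_d = 77.3 − 0.288(38.7)² + 0.052(7500) + 2.39(40) = 77.3 − 431.3347 + 390 + 95.6 = 131.5653.
∂Q_d/∂P_y = +2.39, so E_xy = 2.39·(40/131.5653) ≈ 0.73.
E_xy > 0: the goods are substitutes.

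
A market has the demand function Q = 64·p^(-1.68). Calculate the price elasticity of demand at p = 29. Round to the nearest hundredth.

For a Cobb–Douglas (constant-elasticity) form Q = A·p^α·…, the elasticity with respect to p equals the exponent α at every point.
Here the exponent on p is -1.68, so the price elasticity of demand is -1.68.

-1.68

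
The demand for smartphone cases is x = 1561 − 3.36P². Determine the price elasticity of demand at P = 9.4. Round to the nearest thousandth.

-0.470

At P = 9.4, x = 1264.1104.
dx/dP = −2·3.36·P = −63.168.
Point elasticity E = (dx/dP)·(P/x) = -63.168 × 9.4/1264.1104 ≈ -0.470.
|E| < 1, so demand is inelastic at this price.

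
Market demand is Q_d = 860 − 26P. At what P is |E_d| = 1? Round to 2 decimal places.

16.54

For linear demand Q_d = a − bP, E = −bP/(a − bP). |E| = 1 ⇒ bP = a − bP ⇒ P = a/(2b).
P = 860/(2·26) ≈ 16.54.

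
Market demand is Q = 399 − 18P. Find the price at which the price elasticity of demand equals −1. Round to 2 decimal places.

For linear demand Q = a − bP, E = −bP/(a − bP). |E| = 1 ⇒ bP = a − bP ⇒ P = a/(2b).
P = 399/(2·18) ≈ 11.08.

11.08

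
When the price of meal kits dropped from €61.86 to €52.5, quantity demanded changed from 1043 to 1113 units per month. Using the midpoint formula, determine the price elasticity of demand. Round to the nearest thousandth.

%ΔQ = (1113 − 1043)/[(1043 + 1113)/2] = 70/1078 ≈ 0.0649.
%Δp = (52.5 − 61.86)/[(61.86 + 52.5)/2] = -9.36/57.18 ≈ -0.1637.
Arc elasticity E = %ΔQ/%Δp ≈ 0.0649/-0.1637 ≈ -0.397.
|E| < 1: demand is inelastic over this range.

-0.397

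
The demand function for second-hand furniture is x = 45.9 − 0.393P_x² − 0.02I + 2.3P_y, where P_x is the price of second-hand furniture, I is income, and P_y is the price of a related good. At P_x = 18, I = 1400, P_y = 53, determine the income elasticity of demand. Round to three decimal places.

-2.246

Substituting, x = 45.9 − 0.393(18)² − 0.02(1400) + 2.3(53) = 45.9 − 127.332 − 28 + 121.9 = 12.468.
∂x/∂I = −0.02, so E_I = -0.02·(1400/12.468) ≈ -2.246.
E_I < 0: inferior good.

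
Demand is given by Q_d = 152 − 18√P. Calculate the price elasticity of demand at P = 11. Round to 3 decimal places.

At P = 11, Q_d = 92.3008.
dQ_d/dP = −18/(2√P) = −18/(2·3.3166).
Point elasticity E = (dQ_d/dP)·(P/Q_d) = -2.7136 × 11/92.3008 ≈ -0.323.
|E| < 1, so demand is inelastic at this price.

-0.323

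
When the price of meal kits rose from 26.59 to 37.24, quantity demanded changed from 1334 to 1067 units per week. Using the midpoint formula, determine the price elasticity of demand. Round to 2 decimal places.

%ΔQ = (1067 − 1334)/[(1334 + 1067)/2] = -267/1200.5 ≈ -0.2224.
%Δp = (37.24 − 26.59)/[(26.59 + 37.24)/2] = 10.65/31.915 ≈ 0.3337.
Arc elasticity E = %ΔQ/%Δp ≈ -0.2224/0.3337 ≈ -0.67.
|E| < 1: demand is inelastic over this range.

-0.67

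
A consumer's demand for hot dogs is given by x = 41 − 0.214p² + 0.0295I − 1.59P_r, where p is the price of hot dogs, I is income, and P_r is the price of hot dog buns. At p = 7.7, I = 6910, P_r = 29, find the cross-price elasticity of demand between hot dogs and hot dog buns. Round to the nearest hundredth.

Evaluating quantity at (p, I, P_r) gives x = 41 − 0.214(7.7)² + 0.0295(6910) − 1.59(29) = 41 − 12.6881 + 203.845 − 46.11 = 186.0469.
∂x/∂P_r = −1.59, so E_xy = -1.59·(29/186.0469) ≈ -0.25.
E_xy < 0: the goods are complements.

-0.25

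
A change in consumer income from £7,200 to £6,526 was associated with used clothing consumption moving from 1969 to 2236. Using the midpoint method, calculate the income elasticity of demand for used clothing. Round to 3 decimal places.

%ΔQ = (2236 − 1969)/[(1969+2236)/2] = 267/2102.5 ≈ 0.1270.
%ΔI = (6,526 − 7,200)/[(7,200+6,526)/2] = -674/6863 ≈ -0.0982.
E_I = %ΔQ/%ΔI ≈ -1.293.
E_I < 0: inferior good.

-1.293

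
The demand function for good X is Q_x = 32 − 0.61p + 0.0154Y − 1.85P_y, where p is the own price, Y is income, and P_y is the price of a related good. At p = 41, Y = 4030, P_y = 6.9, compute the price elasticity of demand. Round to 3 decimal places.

-0.444

Evaluating quantity at (p, Y, P_y) gives Q_x = 32 − 0.61(41) + 0.0154(4030) − 1.85(6.9) = 32 − 25.01 + 62.062 − 12.765 = 56.287.
∂Q_x/∂p = −0.61, so E_p = (−0.61)·(41/56.287) ≈ -0.444.
|E_p| < 1: demand is inelastic.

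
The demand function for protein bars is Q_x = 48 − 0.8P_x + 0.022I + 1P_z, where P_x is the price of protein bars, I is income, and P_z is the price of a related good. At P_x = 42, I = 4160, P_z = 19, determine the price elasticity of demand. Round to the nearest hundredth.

Substituting, Q_x = 48 − 0.8(42) + 0.022(4160) + 1(19) = 48 − 33.6 + 91.52 + 19 = 124.92.
∂Q_x/∂P_x = −0.8, so E_p = (−0.8)·(42/124.92) ≈ -0.27.
|E_p| < 1: demand is inelastic.

-0.27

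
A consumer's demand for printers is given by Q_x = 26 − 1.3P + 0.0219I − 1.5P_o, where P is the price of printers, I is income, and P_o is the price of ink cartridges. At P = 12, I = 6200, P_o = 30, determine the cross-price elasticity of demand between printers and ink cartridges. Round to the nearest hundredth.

-0.44

Substituting, Q_x = 26 − 1.3(12) + 0.0219(6200) − 1.5(30) = 26 − 15.6 + 135.78 − 45 = 101.18.
∂Q_x/∂P_o = −1.5, so E_xy = -1.5·(30/101.18) ≈ -0.44.
E_xy < 0: the goods are complements.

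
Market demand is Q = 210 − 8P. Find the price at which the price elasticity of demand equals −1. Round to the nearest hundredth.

13.13

For linear demand Q = a − bP, E = −bP/(a − bP). |E| = 1 ⇒ bP = a − bP ⇒ P = a/(2b).
P = 210/(2·8) ≈ 13.13.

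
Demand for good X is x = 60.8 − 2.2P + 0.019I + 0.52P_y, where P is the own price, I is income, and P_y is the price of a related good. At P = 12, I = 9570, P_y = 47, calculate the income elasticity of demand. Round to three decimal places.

0.756

x = 60.8 − 2.2(12) + 0.019(9570) + 0.52(47) = 60.8 − 26.4 + 181.83 + 24.44 = 240.67.
∂x/∂I = +0.019, so E_I = 0.019·(9570/240.67) ≈ 0.756.
E_I ∈ (0,1): normal good (necessity).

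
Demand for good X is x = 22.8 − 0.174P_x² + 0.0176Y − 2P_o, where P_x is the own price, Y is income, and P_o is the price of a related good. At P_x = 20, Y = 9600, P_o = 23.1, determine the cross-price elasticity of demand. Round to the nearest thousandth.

At the given point, x = 22.8 − 0.174(20)² + 0.0176(9600) − 2(23.1) = 22.8 − 69.6 + 168.96 − 46.2 = 75.96.
∂x/∂P_o = −2, so E_xy = -2·(23.1/75.96) ≈ -0.608.
E_xy < 0: the goods are complements.

-0.608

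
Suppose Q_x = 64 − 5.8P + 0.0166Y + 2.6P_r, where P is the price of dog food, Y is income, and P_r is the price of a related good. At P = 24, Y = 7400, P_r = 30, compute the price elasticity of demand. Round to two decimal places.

-1.11

First evaluate Q_x: 64 − 5.8(24) + 0.0166(7400) + 2.6(30) = 64 − 139.2 + 122.84 + 78 = 125.64.
∂Q_x/∂P = −5.8, so E_p = (−5.8)·(24/125.64) ≈ -1.11.
|E_p| > 1: demand is elastic.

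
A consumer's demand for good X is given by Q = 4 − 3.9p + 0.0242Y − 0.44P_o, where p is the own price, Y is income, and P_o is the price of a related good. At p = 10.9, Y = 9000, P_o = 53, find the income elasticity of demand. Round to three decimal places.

At the given point, Q = 4 − 3.9(10.9) + 0.0242(9000) − 0.44(53) = 4 − 42.51 + 217.8 − 23.32 = 155.97.
∂Q/∂Y = +0.0242, so E_I = 0.0242·(9000/155.97) ≈ 1.396.
E_I > 1: normal good (luxury).

1.396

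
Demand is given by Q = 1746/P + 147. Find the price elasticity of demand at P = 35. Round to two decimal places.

-0.25

At P = 35, Q = 196.8857.
dQ/dP = −1746/P² = −1.4253.
Point elasticity E = (dQ/dP)·(P/Q) = -1.4253 × 35/196.8857 ≈ -0.25.
|E| < 1, so demand is inelastic at this price.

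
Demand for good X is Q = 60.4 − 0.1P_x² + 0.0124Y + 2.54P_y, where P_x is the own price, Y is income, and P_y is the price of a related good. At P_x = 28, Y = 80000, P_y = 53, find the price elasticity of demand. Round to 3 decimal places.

-0.141

Substituting, Q = 60.4 − 0.1(28)² + 0.0124(80000) + 2.54(53) = 60.4 − 78.4 + 992 + 134.62 = 1108.62.
∂Q/∂P_x = −2·0.1·P_x = -5.6, so E_p = -5.6·(28/1108.62) ≈ -0.141.
|E_p| < 1: demand is inelastic.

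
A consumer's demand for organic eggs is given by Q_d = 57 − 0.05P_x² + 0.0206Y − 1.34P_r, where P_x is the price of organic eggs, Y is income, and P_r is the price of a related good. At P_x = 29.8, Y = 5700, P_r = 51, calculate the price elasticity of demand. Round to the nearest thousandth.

Substituting, Q_d = 57 − 0.05(29.8)² + 0.0206(5700) − 1.34(51) = 57 − 44.402 + 117.42 − 68.34 = 61.678.
∂Q_d/∂P_x = −2·0.05·P_x = -2.98, so E_p = -2.98·(29.8/61.678) ≈ -1.440.
|E_p| > 1: demand is elastic.

-1.440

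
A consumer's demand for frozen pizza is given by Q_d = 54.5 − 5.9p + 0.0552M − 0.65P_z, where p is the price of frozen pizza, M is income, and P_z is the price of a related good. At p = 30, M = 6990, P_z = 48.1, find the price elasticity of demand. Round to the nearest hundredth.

First evaluate Q_d: 54.5 − 5.9(30) + 0.0552(6990) − 0.65(48.1) = 54.5 − 177 + 385.848 − 31.265 = 232.083.
∂Q_d/∂p = −5.9, so E_p = (−5.9)·(30/232.083) ≈ -0.76.
|E_p| < 1: demand is inelastic.

-0.76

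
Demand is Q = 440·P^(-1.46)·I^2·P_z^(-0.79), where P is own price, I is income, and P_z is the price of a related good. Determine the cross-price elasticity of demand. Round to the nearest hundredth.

For a Cobb–Douglas (constant-elasticity) form Q = A·P_z^α·…, the elasticity with respect to P_z equals the exponent α at every point.
Here the exponent on P_z is -0.79, so the cross-price elasticity of demand is -0.79.

-0.79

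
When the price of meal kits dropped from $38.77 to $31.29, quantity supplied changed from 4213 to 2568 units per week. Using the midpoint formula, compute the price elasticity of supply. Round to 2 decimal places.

%Δq = (2568 − 4213)/[(4213 + 2568)/2] = -1645/3390.5 ≈ -0.4852.
%Δp = (31.29 − 38.77)/[(38.77 + 31.29)/2] = -7.48/35.03 ≈ -0.2135.
Arc elasticity E = %Δq/%Δp ≈ -0.4852/-0.2135 ≈ 2.27.
|E| > 1: supply is elastic over this range.

2.27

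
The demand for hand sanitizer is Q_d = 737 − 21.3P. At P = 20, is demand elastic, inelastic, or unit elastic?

elastic

At P = 20, Q_d = 311.
dQ_d/dP = −21.3.
Point elasticity E = (dQ_d/dP)·(P/Q_d) = -21.3 × 20/311 ≈ -1.370.
|E| ≈ 1.370 > 1, so demand is elastic.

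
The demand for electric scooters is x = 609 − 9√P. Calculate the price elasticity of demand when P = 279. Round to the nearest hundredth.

At P = 279, x = 458.6704.
dx/dP = −9/(2√P) = −9/(2·16.7033).
Point elasticity E = (dx/dP)·(P/x) = -0.2694 × 279/458.6704 ≈ -0.16.
|E| < 1, so demand is inelastic at this price.

-0.16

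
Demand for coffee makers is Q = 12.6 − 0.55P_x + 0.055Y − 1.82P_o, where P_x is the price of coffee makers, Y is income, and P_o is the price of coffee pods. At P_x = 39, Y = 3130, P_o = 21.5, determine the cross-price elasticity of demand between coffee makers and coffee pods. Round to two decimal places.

-0.32

At the given point, Q = 12.6 − 0.55(39) + 0.055(3130) − 1.82(21.5) = 12.6 − 21.45 + 172.15 − 39.13 = 124.17.
∂Q/∂P_o = −1.82, so E_xy = -1.82·(21.5/124.17) ≈ -0.32.
E_xy < 0: the goods are complements.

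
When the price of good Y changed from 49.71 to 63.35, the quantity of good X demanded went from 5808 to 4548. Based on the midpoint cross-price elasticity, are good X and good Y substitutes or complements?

complements

%ΔQ_x = (4548 − 5808)/[(5808+4548)/2] = -1260/5178 ≈ -0.2433.
%ΔP_y = (63.35 − 49.71)/[(49.71+63.35)/2] ≈ 0.2413.
E_xy = -0.2433/0.2413 ≈ -1.008.
E_xy < 0, so the goods are complements.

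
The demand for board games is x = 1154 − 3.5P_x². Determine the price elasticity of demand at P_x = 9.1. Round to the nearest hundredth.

At P_x = 9.1, x = 864.165.
dx/dP_x = −2·3.5·P_x = −63.7.
Point elasticity E = (dx/dP_x)·(P_x/x) = -63.7 × 9.1/864.165 ≈ -0.67.
|E| < 1, so demand is inelastic at this price.

-0.67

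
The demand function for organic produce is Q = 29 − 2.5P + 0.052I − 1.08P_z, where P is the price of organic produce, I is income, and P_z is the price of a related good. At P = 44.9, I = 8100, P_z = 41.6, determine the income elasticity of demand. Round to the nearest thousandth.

Evaluating quantity at (P, I, P_z) gives Q = 29 − 2.5(44.9) + 0.052(8100) − 1.08(41.6) = 29 − 112.25 + 421.2 − 44.928 = 293.022.
∂Q/∂I = +0.052, so E_I = 0.052·(8100/293.022) ≈ 1.437.
E_I > 1: normal good (luxury).

1.437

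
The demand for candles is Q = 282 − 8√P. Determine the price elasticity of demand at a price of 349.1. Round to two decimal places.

-0.56

At P = 349.1, Q = 132.5263.
dQ/dP = −8/(2√P) = −8/(2·18.6842).
Point elasticity E = (dQ/dP)·(P/Q) = -0.2141 × 349.1/132.5263 ≈ -0.56.
|E| < 1, so demand is inelastic at this price.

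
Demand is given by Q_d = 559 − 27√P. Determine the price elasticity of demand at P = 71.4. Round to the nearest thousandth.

At P = 71.4, Q_d = 330.854.
dQ_d/dP = −27/(2√P) = −27/(2·8.4499).
Point elasticity E = (dQ_d/dP)·(P/Q_d) = -1.5977 × 71.4/330.854 ≈ -0.345.
|E| < 1, so demand is inelastic at this price.

-0.345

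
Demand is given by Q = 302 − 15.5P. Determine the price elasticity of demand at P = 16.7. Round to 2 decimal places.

At P = 16.7, Q = 43.15.
dQ/dP = −15.5.
Point elasticity E = (dQ/dP)·(P/Q) = -15.5 × 16.7/43.15 ≈ -6.00.
|E| > 1, so demand is elastic at this price.

-6.00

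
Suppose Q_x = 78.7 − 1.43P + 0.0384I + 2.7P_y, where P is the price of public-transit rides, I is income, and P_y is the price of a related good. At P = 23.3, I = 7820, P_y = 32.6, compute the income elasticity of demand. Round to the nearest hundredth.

Evaluating quantity at (P, I, P_y) gives Q_x = 78.7 − 1.43(23.3) + 0.0384(7820) + 2.7(32.6) = 78.7 − 33.319 + 300.288 + 88.02 = 433.689.
∂Q_x/∂I = +0.0384, so E_I = 0.0384·(7820/433.689) ≈ 0.69.
E_I ∈ (0,1): normal good (necessity).

0.69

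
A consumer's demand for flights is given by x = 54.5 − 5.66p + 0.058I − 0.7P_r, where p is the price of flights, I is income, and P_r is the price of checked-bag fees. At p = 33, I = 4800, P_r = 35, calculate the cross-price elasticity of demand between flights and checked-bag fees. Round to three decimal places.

Evaluating quantity at (p, I, P_r) gives x = 54.5 − 5.66(33) + 0.058(4800) − 0.7(35) = 54.5 − 186.78 + 278.4 − 24.5 = 121.62.
∂x/∂P_r = −0.7, so E_xy = -0.7·(35/121.62) ≈ -0.201.
E_xy < 0: the goods are complements.

-0.201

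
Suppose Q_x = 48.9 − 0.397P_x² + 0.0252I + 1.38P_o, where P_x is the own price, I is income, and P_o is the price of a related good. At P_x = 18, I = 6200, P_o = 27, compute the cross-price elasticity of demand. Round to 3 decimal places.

0.327

First evaluate Q_x: 48.9 − 0.397(18)² + 0.0252(6200) + 1.38(27) = 48.9 − 128.628 + 156.24 + 37.26 = 113.772.
∂Q_x/∂P_o = +1.38, so E_xy = 1.38·(27/113.772) ≈ 0.327.
E_xy > 0: the goods are substitutes.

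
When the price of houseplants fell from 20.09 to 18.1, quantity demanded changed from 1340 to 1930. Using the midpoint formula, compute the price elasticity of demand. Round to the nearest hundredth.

-3.46

%ΔQ = (1930 − 1340)/[(1340 + 1930)/2] = 590/1635 ≈ 0.3609.
%Δp = (18.1 − 20.09)/[(20.09 + 18.1)/2] = -1.99/19.095 ≈ -0.1042.
Arc elasticity E = %ΔQ/%Δp ≈ 0.3609/-0.1042 ≈ -3.46.
|E| > 1: demand is elastic over this range.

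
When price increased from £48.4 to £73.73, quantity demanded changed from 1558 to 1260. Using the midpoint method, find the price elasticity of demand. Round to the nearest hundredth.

-0.51

%Δq = (1260 − 1558)/[(1558 + 1260)/2] = -298/1409 ≈ -0.2115.
%Δp = (73.73 − 48.4)/[(48.4 + 73.73)/2] = 25.33/61.065 ≈ 0.4148.
Arc elasticity E = %Δq/%Δp ≈ -0.2115/0.4148 ≈ -0.51.
|E| < 1: demand is inelastic over this range.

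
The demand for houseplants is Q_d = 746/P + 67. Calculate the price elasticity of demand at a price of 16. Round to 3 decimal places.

-0.410

At P = 16, Q_d = 113.625.
dQ_d/dP = −746/P² = −2.9141.
Point elasticity E = (dQ_d/dP)·(P/Q_d) = -2.9141 × 16/113.625 ≈ -0.410.
|E| < 1, so demand is inelastic at this price.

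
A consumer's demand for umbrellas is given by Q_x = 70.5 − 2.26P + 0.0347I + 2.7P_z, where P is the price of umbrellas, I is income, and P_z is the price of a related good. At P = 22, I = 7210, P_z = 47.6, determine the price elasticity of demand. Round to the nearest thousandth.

First evaluate Q_x: 70.5 − 2.26(22) + 0.0347(7210) + 2.7(47.6) = 70.5 − 49.72 + 250.187 + 128.52 = 399.487.
∂Q_x/∂P = −2.26, so E_p = (−2.26)·(22/399.487) ≈ -0.124.
|E_p| < 1: demand is inelastic.

-0.124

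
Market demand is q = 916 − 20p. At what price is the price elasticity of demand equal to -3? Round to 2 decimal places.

34.35

Set −bp/(a − bp) = −3 ⇒ bp = 3(a − bp) ⇒ bp(1+3) = 3·a.
p = 3·916/(20·4) = 34.35.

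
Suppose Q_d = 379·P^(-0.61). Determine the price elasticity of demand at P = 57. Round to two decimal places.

For a Cobb–Douglas (constant-elasticity) form Q_d = A·P^α·…, the elasticity with respect to P equals the exponent α at every point.
Here the exponent on P is -0.61, so the price elasticity of demand is -0.61.

-0.61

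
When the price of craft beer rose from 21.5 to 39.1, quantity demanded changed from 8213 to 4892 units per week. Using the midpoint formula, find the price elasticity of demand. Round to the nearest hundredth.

%Δq = (4892 − 8213)/[(8213 + 4892)/2] = -3321/6552.5 ≈ -0.5068.
%ΔP = (39.1 − 21.5)/[(21.5 + 39.1)/2] = 17.6/30.3 ≈ 0.5809.
Arc elasticity E = %Δq/%ΔP ≈ -0.5068/0.5809 ≈ -0.87.
|E| < 1: demand is inelastic over this range.

-0.87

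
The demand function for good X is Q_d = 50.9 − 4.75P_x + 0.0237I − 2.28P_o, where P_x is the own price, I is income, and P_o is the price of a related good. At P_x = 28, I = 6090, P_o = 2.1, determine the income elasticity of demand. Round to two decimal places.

Evaluating quantity at (P_x, I, P_o) gives Q_d = 50.9 − 4.75(28) + 0.0237(6090) − 2.28(2.1) = 50.9 − 133 + 144.333 − 4.788 = 57.445.
∂Q_d/∂I = +0.0237, so E_I = 0.0237·(6090/57.445) ≈ 2.51.
E_I > 1: normal good (luxury).

2.51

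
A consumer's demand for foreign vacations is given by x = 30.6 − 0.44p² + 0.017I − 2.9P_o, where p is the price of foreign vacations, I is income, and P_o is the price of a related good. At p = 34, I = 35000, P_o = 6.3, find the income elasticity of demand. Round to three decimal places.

At the given point, x = 30.6 − 0.44(34)² + 0.017(35000) − 2.9(6.3) = 30.6 − 508.64 + 595 − 18.27 = 98.69.
∂x/∂I = +0.017, so E_I = 0.017·(35000/98.69) ≈ 6.029.
E_I > 1: normal good (luxury).

6.029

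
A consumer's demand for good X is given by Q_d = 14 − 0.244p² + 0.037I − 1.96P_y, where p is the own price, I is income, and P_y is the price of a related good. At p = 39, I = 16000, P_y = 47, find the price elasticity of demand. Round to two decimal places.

Evaluating quantity at (p, I, P_y) gives Q_d = 14 − 0.244(39)² + 0.037(16000) − 1.96(47) = 14 − 371.124 + 592 − 92.12 = 142.756.
∂Q_d/∂p = −2·0.244·p = -19.032, so E_p = -19.032·(39/142.756) ≈ -5.20.
|E_p| > 1: demand is elastic.

-5.20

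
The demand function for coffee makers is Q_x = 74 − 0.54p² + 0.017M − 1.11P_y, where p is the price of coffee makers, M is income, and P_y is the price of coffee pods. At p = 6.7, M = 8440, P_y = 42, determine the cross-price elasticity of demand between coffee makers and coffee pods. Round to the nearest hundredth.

At the given point, Q_x = 74 − 0.54(6.7)² + 0.017(8440) − 1.11(42) = 74 − 24.2406 + 143.48 − 46.62 = 146.6194.
∂Q_x/∂P_y = −1.11, so E_xy = -1.11·(42/146.6194) ≈ -0.32.
E_xy < 0: the goods are complements.

-0.32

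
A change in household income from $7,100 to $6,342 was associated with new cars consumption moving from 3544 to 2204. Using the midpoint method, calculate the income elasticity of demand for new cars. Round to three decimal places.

%ΔQ = (2204 − 3544)/[(3544+2204)/2] = -1340/2874 ≈ -0.4662.
%ΔY = (6,342 − 7,100)/[(7,100+6,342)/2] = -758/6721 ≈ -0.1128.
E_I = %ΔQ/%ΔY ≈ 4.134.
E_I > 1: normal good (luxury).

4.134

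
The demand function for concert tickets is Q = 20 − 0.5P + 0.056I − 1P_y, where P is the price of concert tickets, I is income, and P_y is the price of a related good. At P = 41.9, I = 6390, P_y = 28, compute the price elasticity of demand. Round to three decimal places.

-0.064

Substituting, Q = 20 − 0.5(41.9) + 0.056(6390) − 1(28) = 20 − 20.95 + 357.84 − 28 = 328.89.
∂Q/∂P = −0.5, so E_p = (−0.5)·(41.9/328.89) ≈ -0.064.
|E_p| < 1: demand is inelastic.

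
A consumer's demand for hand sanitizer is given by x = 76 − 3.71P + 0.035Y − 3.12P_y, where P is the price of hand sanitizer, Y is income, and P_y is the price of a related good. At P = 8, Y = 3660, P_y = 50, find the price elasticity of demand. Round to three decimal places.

Substituting, x = 76 − 3.71(8) + 0.035(3660) − 3.12(50) = 76 − 29.68 + 128.1 − 156 = 18.42.
∂x/∂P = −3.71, so E_p = (−3.71)·(8/18.42) ≈ -1.611.
|E_p| > 1: demand is elastic.

-1.611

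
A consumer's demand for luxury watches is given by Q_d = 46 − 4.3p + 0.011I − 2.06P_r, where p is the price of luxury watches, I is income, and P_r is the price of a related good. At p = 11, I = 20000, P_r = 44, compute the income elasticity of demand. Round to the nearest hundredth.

Q_d = 46 − 4.3(11) + 0.011(20000) − 2.06(44) = 46 − 47.3 + 220 − 90.64 = 128.06.
∂Q_d/∂I = +0.011, so E_I = 0.011·(20000/128.06) ≈ 1.72.
E_I > 1: normal good (luxury).

1.72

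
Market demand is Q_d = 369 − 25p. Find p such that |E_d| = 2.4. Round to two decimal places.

10.42

Set −bp/(a − bp) = −2.4 ⇒ bp = 2.4(a − bp) ⇒ bp(1+2.4) = 2.4·a.
p = 2.4·369/(25·3.4) ≈ 10.42.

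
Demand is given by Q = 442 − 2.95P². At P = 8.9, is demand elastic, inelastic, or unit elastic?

At P = 8.9, Q = 208.3305.
dQ/dP = −2·2.95·P = −52.51.
Point elasticity E = (dQ/dP)·(P/Q) = -52.51 × 8.9/208.3305 ≈ -2.243.
|E| ≈ 2.243 > 1, so demand is elastic.

elastic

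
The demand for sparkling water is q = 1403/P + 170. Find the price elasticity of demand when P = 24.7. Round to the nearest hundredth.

-0.25

At P = 24.7, q = 226.8016.
dq/dP = −1403/P² = −2.2997.
Point elasticity E = (dq/dP)·(P/q) = -2.2997 × 24.7/226.8016 ≈ -0.25.
|E| < 1, so demand is inelastic at this price.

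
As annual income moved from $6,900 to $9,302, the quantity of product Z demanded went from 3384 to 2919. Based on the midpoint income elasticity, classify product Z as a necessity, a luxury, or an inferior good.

inferior

%ΔQ = (2919 − 3384)/[(3384+2919)/2] = -465/3151.5 ≈ -0.1475.
%ΔY = (9,302 − 6,900)/[(6,900+9,302)/2] = 2402/8101 ≈ 0.2965.
E_I = %ΔQ/%ΔY ≈ -0.498.
E_I < 0: inferior good.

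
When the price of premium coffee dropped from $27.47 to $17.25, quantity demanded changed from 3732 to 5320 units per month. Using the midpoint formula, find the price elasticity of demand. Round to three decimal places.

%ΔQ = (5320 − 3732)/[(3732 + 5320)/2] = 1588/4526 ≈ 0.3509.
%Δp = (17.25 − 27.47)/[(27.47 + 17.25)/2] = -10.22/22.36 ≈ -0.4571.
Arc elasticity E = %ΔQ/%Δp ≈ 0.3509/-0.4571 ≈ -0.768.
|E| < 1: demand is inelastic over this range.

-0.768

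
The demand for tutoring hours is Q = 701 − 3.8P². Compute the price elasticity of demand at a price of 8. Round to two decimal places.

-1.06

At P = 8, Q = 457.8.
dQ/dP = −2·3.8·P = −60.8.
Point elasticity E = (dQ/dP)·(P/Q) = -60.8 × 8/457.8 ≈ -1.06.
|E| > 1, so demand is elastic at this price.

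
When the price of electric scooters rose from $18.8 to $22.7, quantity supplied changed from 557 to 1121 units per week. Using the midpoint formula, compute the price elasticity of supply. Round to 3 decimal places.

%Δq = (1121 − 557)/[(557 + 1121)/2] = 564/839 ≈ 0.6722.
%ΔP = (22.7 − 18.8)/[(18.8 + 22.7)/2] = 3.9/20.75 ≈ 0.1880.
Arc elasticity E = %Δq/%ΔP ≈ 0.6722/0.1880 ≈ 3.577.
|E| > 1: supply is elastic over this range.

3.577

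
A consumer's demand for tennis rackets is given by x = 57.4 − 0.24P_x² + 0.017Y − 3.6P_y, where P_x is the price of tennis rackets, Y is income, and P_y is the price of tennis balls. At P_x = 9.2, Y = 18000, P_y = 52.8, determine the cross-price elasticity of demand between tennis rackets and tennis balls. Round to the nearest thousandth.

Evaluating quantity at (P_x, Y, P_y) gives x = 57.4 − 0.24(9.2)² + 0.017(18000) − 3.6(52.8) = 57.4 − 20.3136 + 306 − 190.08 = 153.0064.
∂x/∂P_y = −3.6, so E_xy = -3.6·(52.8/153.0064) ≈ -1.242.
E_xy < 0: the goods are complements.

-1.242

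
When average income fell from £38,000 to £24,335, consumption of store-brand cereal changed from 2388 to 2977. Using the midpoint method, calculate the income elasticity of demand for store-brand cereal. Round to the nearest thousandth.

-0.501

%ΔQ = (2977 − 2388)/[(2388+2977)/2] = 589/2682.5 ≈ 0.2196.
%ΔY = (24,335 − 38,000)/[(38,000+24,335)/2] = -13665/31167.5 ≈ -0.4384.
E_I = %ΔQ/%ΔY ≈ -0.501.
E_I < 0: inferior good.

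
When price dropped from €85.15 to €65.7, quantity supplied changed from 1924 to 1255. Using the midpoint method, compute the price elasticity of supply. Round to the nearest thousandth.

1.632

%Δq = (1255 − 1924)/[(1924 + 1255)/2] = -669/1589.5 ≈ -0.4209.
%Δp = (65.7 − 85.15)/[(85.15 + 65.7)/2] = -19.45/75.425 ≈ -0.2579.
Arc elasticity E = %Δq/%Δp ≈ -0.4209/-0.2579 ≈ 1.632.
|E| > 1: supply is elastic over this range.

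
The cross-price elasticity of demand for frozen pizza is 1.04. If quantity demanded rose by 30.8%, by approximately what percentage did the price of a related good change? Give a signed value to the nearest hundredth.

29.62

%ΔQ ≈ E × %ΔP_y ⇒ %ΔP_y = %ΔQ / E = (30.8%)/(1.04) ≈ 29.62%.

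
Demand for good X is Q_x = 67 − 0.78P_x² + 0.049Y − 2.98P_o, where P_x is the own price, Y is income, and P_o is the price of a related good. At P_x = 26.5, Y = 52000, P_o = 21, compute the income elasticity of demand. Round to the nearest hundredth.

1.27

First evaluate Q_x: 67 − 0.78(26.5)² + 0.049(52000) − 2.98(21) = 67 − 547.755 + 2548 − 62.58 = 2004.665.
∂Q_x/∂Y = +0.049, so E_I = 0.049·(52000/2004.665) ≈ 1.27.
E_I > 1: normal good (luxury).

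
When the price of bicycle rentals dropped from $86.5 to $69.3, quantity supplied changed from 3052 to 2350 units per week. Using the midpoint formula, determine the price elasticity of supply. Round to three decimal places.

%ΔQ = (2350 − 3052)/[(3052 + 2350)/2] = -702/2701 ≈ -0.2599.
%Δp = (69.3 − 86.5)/[(86.5 + 69.3)/2] = -17.2/77.9 ≈ -0.2208.
Arc elasticity E = %ΔQ/%Δp ≈ -0.2599/-0.2208 ≈ 1.177.
|E| > 1: supply is elastic over this range.

1.177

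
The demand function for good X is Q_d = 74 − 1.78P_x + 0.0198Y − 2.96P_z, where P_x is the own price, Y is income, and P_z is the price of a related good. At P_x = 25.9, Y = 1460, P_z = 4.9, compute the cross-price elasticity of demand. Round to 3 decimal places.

-0.343

At the given point, Q_d = 74 − 1.78(25.9) + 0.0198(1460) − 2.96(4.9) = 74 − 46.102 + 28.908 − 14.504 = 42.302.
∂Q_d/∂P_z = −2.96, so E_xy = -2.96·(4.9/42.302) ≈ -0.343.
E_xy < 0: the goods are complements.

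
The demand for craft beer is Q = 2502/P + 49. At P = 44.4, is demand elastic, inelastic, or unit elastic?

inelastic

At P = 44.4, Q = 105.3514.
dQ/dP = −2502/P² = −1.2692.
Point elasticity E = (dQ/dP)·(P/Q) = -1.2692 × 44.4/105.3514 ≈ -0.535.
|E| ≈ 0.535 < 1, so demand is inelastic.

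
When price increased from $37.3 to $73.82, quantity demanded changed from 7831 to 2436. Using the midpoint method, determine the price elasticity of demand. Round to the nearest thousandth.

-1.599

%ΔQ = (2436 − 7831)/[(7831 + 2436)/2] = -5395/5133.5 ≈ -1.0509.
%Δp = (73.82 − 37.3)/[(37.3 + 73.82)/2] = 36.52/55.56 ≈ 0.6573.
Arc elasticity E = %ΔQ/%Δp ≈ -1.0509/0.6573 ≈ -1.599.
|E| > 1: demand is elastic over this range.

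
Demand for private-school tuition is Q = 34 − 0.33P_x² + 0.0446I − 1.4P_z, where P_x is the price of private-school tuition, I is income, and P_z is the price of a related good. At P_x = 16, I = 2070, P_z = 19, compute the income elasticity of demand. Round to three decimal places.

6.057

Evaluating quantity at (P_x, I, P_z) gives Q = 34 − 0.33(16)² + 0.0446(2070) − 1.4(19) = 34 − 84.48 + 92.322 − 26.6 = 15.242.
∂Q/∂I = +0.0446, so E_I = 0.0446·(2070/15.242) ≈ 6.057.
E_I > 1: normal good (luxury).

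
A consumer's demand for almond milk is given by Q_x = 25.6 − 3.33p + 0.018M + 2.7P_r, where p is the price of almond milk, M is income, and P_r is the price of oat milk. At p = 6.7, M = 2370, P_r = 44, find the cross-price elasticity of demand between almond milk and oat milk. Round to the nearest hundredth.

0.72

First evaluate Q_x: 25.6 − 3.33(6.7) + 0.018(2370) + 2.7(44) = 25.6 − 22.311 + 42.66 + 118.8 = 164.749.
∂Q_x/∂P_r = +2.7, so E_xy = 2.7·(44/164.749) ≈ 0.72.
E_xy > 0: the goods are substitutes.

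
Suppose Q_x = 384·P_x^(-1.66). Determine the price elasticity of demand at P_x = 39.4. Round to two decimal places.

For a Cobb–Douglas (constant-elasticity) form Q_x = A·P_x^α·…, the elasticity with respect to P_x equals the exponent α at every point.
Here the exponent on P_x is -1.66, so the price elasticity of demand is -1.66.

-1.66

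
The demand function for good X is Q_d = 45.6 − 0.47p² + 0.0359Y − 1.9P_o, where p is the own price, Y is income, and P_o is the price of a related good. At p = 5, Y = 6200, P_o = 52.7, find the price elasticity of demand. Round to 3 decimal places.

-0.150

Evaluating quantity at (p, Y, P_o) gives Q_d = 45.6 − 0.47(5)² + 0.0359(6200) − 1.9(52.7) = 45.6 − 11.75 + 222.58 − 100.13 = 156.3.
∂Q_d/∂p = −2·0.47·p = -4.7, so E_p = -4.7·(5/156.3) ≈ -0.150.
|E_p| < 1: demand is inelastic.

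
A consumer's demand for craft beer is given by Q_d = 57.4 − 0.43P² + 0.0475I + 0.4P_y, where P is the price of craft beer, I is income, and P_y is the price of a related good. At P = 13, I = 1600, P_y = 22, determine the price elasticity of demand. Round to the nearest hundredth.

Q_d = 57.4 − 0.43(13)² + 0.0475(1600) + 0.4(22) = 57.4 − 72.67 + 76 + 8.8 = 69.53.
∂Q_d/∂P = −2·0.43·P = -11.18, so E_p = -11.18·(13/69.53) ≈ -2.09.
|E_p| > 1: demand is elastic.

-2.09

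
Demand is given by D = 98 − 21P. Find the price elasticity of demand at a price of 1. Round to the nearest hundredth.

-0.27

At P = 1, D = 77.
dD/dP = −21.
Point elasticity E = (dD/dP)·(P/D) = -21 × 1/77 ≈ -0.27.
|E| < 1, so demand is inelastic at this price.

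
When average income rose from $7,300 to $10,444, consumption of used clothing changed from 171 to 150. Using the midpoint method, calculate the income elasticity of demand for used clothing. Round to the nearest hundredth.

%ΔQ = (150 − 171)/[(171+150)/2] = -21/160.5 ≈ -0.1308.
%ΔM = (10,444 − 7,300)/[(7,300+10,444)/2] = 3144/8872 ≈ 0.3544.
E_I = %ΔQ/%ΔM ≈ -0.37.
E_I < 0: inferior good.

-0.37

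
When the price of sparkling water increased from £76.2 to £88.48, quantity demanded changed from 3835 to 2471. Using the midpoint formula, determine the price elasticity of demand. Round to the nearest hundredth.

%ΔQ = (2471 − 3835)/[(3835 + 2471)/2] = -1364/3153 ≈ -0.4326.
%Δp = (88.48 − 76.2)/[(76.2 + 88.48)/2] = 12.28/82.34 ≈ 0.1491.
Arc elasticity E = %ΔQ/%Δp ≈ -0.4326/0.1491 ≈ -2.90.
|E| > 1: demand is elastic over this range.

-2.90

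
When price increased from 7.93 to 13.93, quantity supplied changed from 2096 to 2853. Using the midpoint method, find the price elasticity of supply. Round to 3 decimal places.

0.557

%ΔQ = (2853 − 2096)/[(2096 + 2853)/2] = 757/2474.5 ≈ 0.3059.
%Δp = (13.93 − 7.93)/[(7.93 + 13.93)/2] = 6/10.93 ≈ 0.5489.
Arc elasticity E = %ΔQ/%Δp ≈ 0.3059/0.5489 ≈ 0.557.
|E| < 1: supply is inelastic over this range.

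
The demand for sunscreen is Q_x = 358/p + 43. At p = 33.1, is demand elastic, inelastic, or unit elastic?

inelastic

At p = 33.1, Q_x = 53.8157.
dQ_x/dp = −358/p² = −0.3268.
Point elasticity E = (dQ_x/dp)·(p/Q_x) = -0.3268 × 33.1/53.8157 ≈ -0.201.
|E| ≈ 0.201 < 1, so demand is inelastic.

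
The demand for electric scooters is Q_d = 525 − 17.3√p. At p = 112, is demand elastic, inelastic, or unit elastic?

inelastic

At p = 112, Q_d = 341.914.
dQ_d/dp = −17.3/(2√p) = −17.3/(2·10.583).
Point elasticity E = (dQ_d/dp)·(p/Q_d) = -0.8173 × 112/341.914 ≈ -0.268.
|E| ≈ 0.268 < 1, so demand is inelastic.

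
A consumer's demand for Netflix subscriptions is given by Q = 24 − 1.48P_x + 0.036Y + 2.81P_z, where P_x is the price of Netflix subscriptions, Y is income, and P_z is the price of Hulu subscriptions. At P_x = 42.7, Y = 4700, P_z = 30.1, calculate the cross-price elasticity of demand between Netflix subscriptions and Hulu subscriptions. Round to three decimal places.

0.394

Evaluating quantity at (P_x, Y, P_z) gives Q = 24 − 1.48(42.7) + 0.036(4700) + 2.81(30.1) = 24 − 63.196 + 169.2 + 84.581 = 214.585.
∂Q/∂P_z = +2.81, so E_xy = 2.81·(30.1/214.585) ≈ 0.394.
E_xy > 0: the goods are substitutes.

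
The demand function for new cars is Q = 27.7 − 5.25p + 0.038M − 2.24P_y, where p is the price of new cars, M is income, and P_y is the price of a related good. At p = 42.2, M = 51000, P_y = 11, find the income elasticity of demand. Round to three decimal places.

At the given point, Q = 27.7 − 5.25(42.2) + 0.038(51000) − 2.24(11) = 27.7 − 221.55 + 1938 − 24.64 = 1719.51.
∂Q/∂M = +0.038, so E_I = 0.038·(51000/1719.51) ≈ 1.127.
E_I > 1: normal good (luxury).

1.127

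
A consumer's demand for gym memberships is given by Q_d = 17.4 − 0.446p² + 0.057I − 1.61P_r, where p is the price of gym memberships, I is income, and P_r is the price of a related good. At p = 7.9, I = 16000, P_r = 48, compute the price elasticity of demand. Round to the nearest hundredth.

Q_d = 17.4 − 0.446(7.9)² + 0.057(16000) − 1.61(48) = 17.4 − 27.8349 + 912 − 77.28 = 824.2851.
∂Q_d/∂p = −2·0.446·p = -7.0468, so E_p = -7.0468·(7.9/824.2851) ≈ -0.07.
|E_p| < 1: demand is inelastic.

-0.07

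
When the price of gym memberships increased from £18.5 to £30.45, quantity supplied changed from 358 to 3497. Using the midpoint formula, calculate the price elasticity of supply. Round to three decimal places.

3.335

%Δq = (3497 − 358)/[(358 + 3497)/2] = 3139/1927.5 ≈ 1.6285.
%Δp = (30.45 − 18.5)/[(18.5 + 30.45)/2] = 11.95/24.475 ≈ 0.4883.
Arc elasticity E = %Δq/%Δp ≈ 1.6285/0.4883 ≈ 3.335.
|E| > 1: supply is elastic over this range.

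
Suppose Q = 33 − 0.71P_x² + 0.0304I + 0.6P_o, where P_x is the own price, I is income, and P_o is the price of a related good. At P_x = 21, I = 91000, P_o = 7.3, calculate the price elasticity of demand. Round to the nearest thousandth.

Evaluating quantity at (P_x, I, P_o) gives Q = 33 − 0.71(21)² + 0.0304(91000) + 0.6(7.3) = 33 − 313.11 + 2766.4 + 4.38 = 2490.67.
∂Q/∂P_x = −2·0.71·P_x = -29.82, so E_p = -29.82·(21/2490.67) ≈ -0.251.
|E_p| < 1: demand is inelastic.

-0.251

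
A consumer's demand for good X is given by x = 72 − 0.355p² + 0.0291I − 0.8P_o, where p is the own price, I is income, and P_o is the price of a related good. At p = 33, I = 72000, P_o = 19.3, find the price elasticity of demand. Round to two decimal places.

Evaluating quantity at (p, I, P_o) gives x = 72 − 0.355(33)² + 0.0291(72000) − 0.8(19.3) = 72 − 386.595 + 2095.2 − 15.44 = 1765.165.
∂x/∂p = −2·0.355·p = -23.43, so E_p = -23.43·(33/1765.165) ≈ -0.44.
|E_p| < 1: demand is inelastic.

-0.44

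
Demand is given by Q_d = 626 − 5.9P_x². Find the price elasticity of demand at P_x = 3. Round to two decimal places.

At P_x = 3, Q_d = 572.9.
dQ_d/dP_x = −2·5.9·P_x = −35.4.
Point elasticity E = (dQ_d/dP_x)·(P_x/Q_d) = -35.4 × 3/572.9 ≈ -0.19.
|E| < 1, so demand is inelastic at this price.

-0.19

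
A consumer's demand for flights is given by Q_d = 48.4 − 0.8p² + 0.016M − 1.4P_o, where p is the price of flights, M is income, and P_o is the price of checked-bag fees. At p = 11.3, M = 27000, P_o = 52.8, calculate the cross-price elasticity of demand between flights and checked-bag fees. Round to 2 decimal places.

Q_d = 48.4 − 0.8(11.3)² + 0.016(27000) − 1.4(52.8) = 48.4 − 102.152 + 432 − 73.92 = 304.328.
∂Q_d/∂P_o = −1.4, so E_xy = -1.4·(52.8/304.328) ≈ -0.24.
E_xy < 0: the goods are complements.

-0.24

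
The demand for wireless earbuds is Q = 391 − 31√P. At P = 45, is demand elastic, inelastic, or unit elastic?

At P = 45, Q = 183.0457.
dQ/dP = −31/(2√P) = −31/(2·6.7082).
Point elasticity E = (dQ/dP)·(P/Q) = -2.3106 × 45/183.0457 ≈ -0.568.
|E| ≈ 0.568 < 1, so demand is inelastic.

inelastic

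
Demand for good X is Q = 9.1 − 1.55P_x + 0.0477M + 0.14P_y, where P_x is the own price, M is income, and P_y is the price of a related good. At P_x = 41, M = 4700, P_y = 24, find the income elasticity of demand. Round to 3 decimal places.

1.295

At the given point, Q = 9.1 − 1.55(41) + 0.0477(4700) + 0.14(24) = 9.1 − 63.55 + 224.19 + 3.36 = 173.1.
∂Q/∂M = +0.0477, so E_I = 0.0477·(4700/173.1) ≈ 1.295.
E_I > 1: normal good (luxury).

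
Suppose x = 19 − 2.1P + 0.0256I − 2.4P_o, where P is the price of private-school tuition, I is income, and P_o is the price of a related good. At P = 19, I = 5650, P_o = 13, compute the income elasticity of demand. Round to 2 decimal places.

Substituting, x = 19 − 2.1(19) + 0.0256(5650) − 2.4(13) = 19 − 39.9 + 144.64 − 31.2 = 92.54.
∂x/∂I = +0.0256, so E_I = 0.0256·(5650/92.54) ≈ 1.56.
E_I > 1: normal good (luxury).

1.56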